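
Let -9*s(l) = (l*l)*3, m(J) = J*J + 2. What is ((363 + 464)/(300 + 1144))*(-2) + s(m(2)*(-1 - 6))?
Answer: -425363/722 ≈ -589.15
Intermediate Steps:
m(J) = 2 + J² (m(J) = J² + 2 = 2 + J²)
s(l) = -l²/3 (s(l) = -l*l*3/9 = -l²*3/9 = -l²/3)
((363 + 464)/(300 + 1144))*(-2) + s(m(2)*(-1 - 6)) = ((363 + 464)/(300 + 1144))*(-2) - (-1 - 6)²*(2 + 2²)²/3 = (827/1444)*(-2) - 49*(2 + 4)²/3 = (827*(1/1444))*(-2) - (6*(-7))²/3 = (827/1444)*(-2) - ⅓*(-42)² = -827/722 - ⅓*1764 = -827/722 - 588 = -425363/722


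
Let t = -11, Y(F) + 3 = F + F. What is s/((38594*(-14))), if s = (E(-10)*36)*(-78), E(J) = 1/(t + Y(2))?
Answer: -351/675395 ≈ -0.00051970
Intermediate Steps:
Y(F) = -3 + 2*F (Y(F) = -3 + (F + F) = -3 + 2*F)
E(J) = -⅒ (E(J) = 1/(-11 + (-3 + 2*2)) = 1/(-11 + (-3 + 4)) = 1/(-11 + 1) = 1/(-10) = -⅒)
s = 1404/5 (s = -⅒*36*(-78) = -18/5*(-78) = 1404/5 ≈ 280.80)
s/((38594*(-14))) = 1404/(5*((38594*(-14)))) = (1404/5)/(-540316) = (1404/5)*(-1/540316) = -351/675395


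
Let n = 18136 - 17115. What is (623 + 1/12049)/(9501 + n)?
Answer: 3753264/63389789 ≈ 0.059209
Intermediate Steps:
n = 1021
(623 + 1/12049)/(9501 + n) = (623 + 1/12049)/(9501 + 1021) = (623 + 1/12049)/10522 = (7506528/12049)*(1/10522) = 3753264/63389789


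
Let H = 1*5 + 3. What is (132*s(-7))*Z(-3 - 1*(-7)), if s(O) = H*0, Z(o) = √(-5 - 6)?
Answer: 0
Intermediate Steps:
Z(o) = I*√11 (Z(o) = √(-11) = I*√11)
H = 8 (H = 5 + 3 = 8)
s(O) = 0 (s(O) = 8*0 = 0)
(132*s(-7))*Z(-3 - 1*(-7)) = (132*0)*(I*√11) = 0*(I*√11) = 0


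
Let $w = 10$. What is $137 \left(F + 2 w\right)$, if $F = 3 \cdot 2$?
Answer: $3562$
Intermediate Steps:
$F = 6$
$137 \left(F + 2 w\right) = 137 \left(6 + 2 \cdot 10\right) = 137 \left(6 + 20\right) = 137 \cdot 26 = 3562$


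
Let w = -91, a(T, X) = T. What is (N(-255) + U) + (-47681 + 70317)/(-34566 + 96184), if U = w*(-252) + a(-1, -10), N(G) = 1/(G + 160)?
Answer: 67116756406/2926855 ≈ 22931.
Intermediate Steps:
N(G) = 1/(160 + G)
U = 22931 (U = -91*(-252) - 1 = 22932 - 1 = 22931)
(N(-255) + U) + (-47681 + 70317)/(-34566 + 96184) = (1/(160 - 255) + 22931) + (-47681 + 70317)/(-34566 + 96184) = (1/(-95) + 22931) + 22636/61618 = (-1/95 + 22931) + 22636*(1/61618) = 2178444/95 + 11318/30809 = 67116756406/2926855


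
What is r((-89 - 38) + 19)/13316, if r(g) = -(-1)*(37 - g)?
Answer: 145/13316 ≈ 0.010889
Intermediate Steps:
r(g) = 37 - g (r(g) = -(-37 + g) = 37 - g)
r((-89 - 38) + 19)/13316 = (37 - ((-89 - 38) + 19))/13316 = (37 - (-127 + 19))*(1/13316) = (37 - 1*(-108))*(1/13316) = (37 + 108)*(1/13316) = 145*(1/13316) = 145/13316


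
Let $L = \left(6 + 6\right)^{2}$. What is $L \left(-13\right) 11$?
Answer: $-20592$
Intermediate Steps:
$L = 144$ ($L = 12^{2} = 144$)
$L \left(-13\right) 11 = 144 \left(-13\right) 11 = \left(-1872\right) 11 = -20592$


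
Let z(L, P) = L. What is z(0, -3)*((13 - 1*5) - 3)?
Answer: 0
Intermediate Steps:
z(0, -3)*((13 - 1*5) - 3) = 0*((13 - 1*5) - 3) = 0*((13 - 5) - 3) = 0*(8 - 3) = 0*5 = 0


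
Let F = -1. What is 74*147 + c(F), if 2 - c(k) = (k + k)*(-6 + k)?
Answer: 10866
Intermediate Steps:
c(k) = 2 - 2*k*(-6 + k) (c(k) = 2 - (k + k)*(-6 + k) = 2 - 2*k*(-6 + k))
74*147 + c(F) = 74*147 + (2 - 2*(-1)**2 + 12*(-1)) = 10878 + (2 - 2*1 - 12) = 10878 + (2 - 2 - 12) = 10878 - 12 = 10866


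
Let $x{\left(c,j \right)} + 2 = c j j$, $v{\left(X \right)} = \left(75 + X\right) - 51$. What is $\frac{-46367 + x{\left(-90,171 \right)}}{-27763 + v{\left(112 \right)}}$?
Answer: $\frac{2678059}{27627} \approx 96.936$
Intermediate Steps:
$v{\left(X \right)} = 24 + X$
$x{\left(c,j \right)} = -2 + c j^{2}$ ($x{\left(c,j \right)} = -2 + c j j = -2 + c j^{2}$)
$\frac{-46367 + x{\left(-90,171 \right)}}{-27763 + v{\left(112 \right)}} = \frac{-46367 - \left(2 + 90 \cdot 171^{2}\right)}{-27763 + \left(24 + 112\right)} = \frac{-46367 - 2631692}{-27763 + 136} = \frac{-46367 - 2631692}{-27627} = \left(-46367 - 2631692\right) \left(- \frac{1}{27627}\right) = \left(-2678059\right) \left(- \frac{1}{27627}\right) = \frac{2678059}{27627}$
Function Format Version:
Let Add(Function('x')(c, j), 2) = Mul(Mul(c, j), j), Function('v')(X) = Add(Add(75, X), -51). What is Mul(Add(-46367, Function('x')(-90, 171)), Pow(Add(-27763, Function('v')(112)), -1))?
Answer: Rational(2678059, 27627) ≈ 96.936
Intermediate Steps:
Function('v')(X) = Add(24, X)
Function('x')(c, j) = Add(-2, Mul(c, Pow(j, 2))) (Function('x')(c, j) = Add(-2, Mul(Mul(c, j), j)) = Add(-2, Mul(c, Pow(j, 2))))
Mul(Add(-46367, Function('x')(-90, 171)), Pow(Add(-27763, Function('v')(112)), -1)) = Mul(Add(-46367, Add(-2, Mul(-90, Pow(171, 2)))), Pow(Add(-27763, Add(24, 112)), -1)) = Mul(Add(-46367, Add(-2, Mul(-90, 29241))), Pow(Add(-27763, 136), -1)) = Mul(Add(-46367, Add(-2, -2631690)), Pow(-27627, -1)) = Mul(Add(-46367, -2631692), Rational(-1, 27627)) = Mul(-2678059, Rational(-1, 27627)) = Rational(2678059, 27627)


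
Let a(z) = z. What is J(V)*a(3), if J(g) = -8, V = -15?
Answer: -24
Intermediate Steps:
J(V)*a(3) = -8*3 = -24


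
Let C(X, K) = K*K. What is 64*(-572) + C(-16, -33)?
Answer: -35519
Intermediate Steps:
C(X, K) = K²
64*(-572) + C(-16, -33) = 64*(-572) + (-33)² = -36608 + 1089 = -35519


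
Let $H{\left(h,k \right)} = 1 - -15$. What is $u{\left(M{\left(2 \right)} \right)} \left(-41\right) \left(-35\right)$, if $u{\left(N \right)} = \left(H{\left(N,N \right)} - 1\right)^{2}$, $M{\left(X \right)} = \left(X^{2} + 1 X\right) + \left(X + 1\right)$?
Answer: $322875$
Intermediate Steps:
$M{\left(X \right)} = 1 + X^{2} + 2 X$ ($M{\left(X \right)} = \left(X^{2} + X\right) + \left(1 + X\right) = \left(X + X^{2}\right) + \left(1 + X\right) = 1 + X^{2} + 2 X$)
$H{\left(h,k \right)} = 16$ ($H{\left(h,k \right)} = 1 + 15 = 16$)
$u{\left(N \right)} = 225$ ($u{\left(N \right)} = \left(16 - 1\right)^{2} = 15^{2} = 225$)
$u{\left(M{\left(2 \right)} \right)} \left(-41\right) \left(-35\right) = 225 \left(-41\right) \left(-35\right) = \left(-9225\right) \left(-35\right) = 322875$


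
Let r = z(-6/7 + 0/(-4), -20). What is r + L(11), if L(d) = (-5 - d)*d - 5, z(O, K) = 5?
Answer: -176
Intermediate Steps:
r = 5
L(d) = -5 + d*(-5 - d) (L(d) = d*(-5 - d) - 5 = -5 + d*(-5 - d))
r + L(11) = 5 + (-5 - 1*11² - 5*11) = 5 + (-5 - 1*121 - 55) = 5 + (-5 - 121 - 55) = 5 - 181 = -176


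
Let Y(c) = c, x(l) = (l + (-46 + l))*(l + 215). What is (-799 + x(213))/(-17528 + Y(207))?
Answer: -161841/17321 ≈ -9.3436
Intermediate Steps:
x(l) = (-46 + 2*l)*(215 + l)
(-799 + x(213))/(-17528 + Y(207)) = (-799 + (-9890 + 2*213² + 384*213))/(-17528 + 207) = (-799 + (-9890 + 2*45369 + 81792))/(-17321) = (-799 + (-9890 + 90738 + 81792))*(-1/17321) = (-799 + 162640)*(-1/17321) = 161841*(-1/17321) = -161841/17321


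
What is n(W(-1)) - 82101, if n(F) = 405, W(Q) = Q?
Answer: -81696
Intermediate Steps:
n(W(-1)) - 82101 = 405 - 82101 = -81696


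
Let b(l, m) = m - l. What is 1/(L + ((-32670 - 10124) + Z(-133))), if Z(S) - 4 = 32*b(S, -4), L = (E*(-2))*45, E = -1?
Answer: -1/38572 ≈ -2.5926e-5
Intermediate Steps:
L = 90 (L = -1*(-2)*45 = 2*45 = 90)
Z(S) = -124 - 32*S (Z(S) = 4 + 32*(-4 - S) = 4 + (-128 - 32*S) = -124 - 32*S)
1/(L + ((-32670 - 10124) + Z(-133))) = 1/(90 + ((-32670 - 10124) + (-124 - 32*(-133)))) = 1/(90 + (-42794 + (-124 + 4256))) = 1/(90 + (-42794 + 4132)) = 1/(90 - 38662) = 1/(-38572) = -1/38572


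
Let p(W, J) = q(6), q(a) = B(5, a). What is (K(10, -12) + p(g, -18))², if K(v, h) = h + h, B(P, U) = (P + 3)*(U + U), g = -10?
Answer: 5184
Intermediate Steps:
B(P, U) = 2*U*(3 + P) (B(P, U) = (3 + P)*(2*U) = 2*U*(3 + P))
q(a) = 16*a (q(a) = 2*a*(3 + 5) = 2*a*8 = 16*a)
p(W, J) = 96 (p(W, J) = 16*6 = 96)
K(v, h) = 2*h
(K(10, -12) + p(g, -18))² = (2*(-12) + 96)² = (-24 + 96)² = 72² = 5184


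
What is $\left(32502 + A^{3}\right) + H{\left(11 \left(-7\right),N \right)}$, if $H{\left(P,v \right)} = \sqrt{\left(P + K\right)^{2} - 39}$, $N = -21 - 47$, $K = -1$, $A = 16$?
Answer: $36598 + \sqrt{6045} \approx 36676.0$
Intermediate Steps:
$N = -68$ ($N = -21 - 47 = -68$)
$H{\left(P,v \right)} = \sqrt{-39 + \left(-1 + P\right)^{2}}$ ($H{\left(P,v \right)} = \sqrt{\left(P - 1\right)^{2} - 39} = \sqrt{\left(-1 + P\right)^{2} - 39} = \sqrt{-39 + \left(-1 + P\right)^{2}}$)
$\left(32502 + A^{3}\right) + H{\left(11 \left(-7\right),N \right)} = \left(32502 + 16^{3}\right) + \sqrt{-39 + \left(-1 + 11 \left(-7\right)\right)^{2}} = \left(32502 + 4096\right) + \sqrt{-39 + \left(-1 - 77\right)^{2}} = 36598 + \sqrt{-39 + \left(-78\right)^{2}} = 36598 + \sqrt{-39 + 6084} = 36598 + \sqrt{6045}$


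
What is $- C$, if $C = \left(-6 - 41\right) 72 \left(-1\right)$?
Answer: $-3384$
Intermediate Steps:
$C = 3384$ ($C = \left(-6 - 41\right) 72 \left(-1\right) = \left(-47\right) 72 \left(-1\right) = \left(-3384\right) \left(-1\right) = 3384$)
$- C = \left(-1\right) 3384 = -3384$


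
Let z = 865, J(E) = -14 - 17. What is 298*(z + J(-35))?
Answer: 248532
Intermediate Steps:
J(E) = -31
298*(z + J(-35)) = 298*(865 - 31) = 298*834 = 248532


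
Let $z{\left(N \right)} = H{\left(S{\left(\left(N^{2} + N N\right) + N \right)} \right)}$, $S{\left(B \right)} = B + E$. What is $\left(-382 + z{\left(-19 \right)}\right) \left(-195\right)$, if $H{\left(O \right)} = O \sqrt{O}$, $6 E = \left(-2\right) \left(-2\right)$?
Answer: $74490 - \frac{137215 \sqrt{6333}}{3} \approx -3.5654 \cdot 10^{6}$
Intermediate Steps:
$E = \frac{2}{3}$ ($E = \frac{\left(-2\right) \left(-2\right)}{6} = \frac{1}{6} \cdot 4 = \frac{2}{3} \approx 0.66667$)
$S{\left(B \right)} = \frac{2}{3} + B$ ($S{\left(B \right)} = B + \frac{2}{3} = \frac{2}{3} + B$)
$H{\left(O \right)} = O^{\frac{3}{2}}$
$z{\left(N \right)} = \left(\frac{2}{3} + N + 2 N^{2}\right)^{\frac{3}{2}}$ ($z{\left(N \right)} = \left(\frac{2}{3} + \left(\left(N^{2} + N N\right) + N\right)\right)^{\frac{3}{2}} = \left(\frac{2}{3} + \left(\left(N^{2} + N^{2}\right) + N\right)\right)^{\frac{3}{2}} = \left(\frac{2}{3} + \left(2 N^{2} + N\right)\right)^{\frac{3}{2}} = \left(\frac{2}{3} + \left(N + 2 N^{2}\right)\right)^{\frac{3}{2}} = \left(\frac{2}{3} + N + 2 N^{2}\right)^{\frac{3}{2}}$)
$\left(-382 + z{\left(-19 \right)}\right) \left(-195\right) = \left(-382 + \frac{\sqrt{3} \left(2 + 3 \left(-19\right) \left(1 + 2 \left(-19\right)\right)\right)^{\frac{3}{2}}}{9}\right) \left(-195\right) = \left(-382 + \frac{\sqrt{3} \left(2 + 3 \left(-19\right) \left(1 - 38\right)\right)^{\frac{3}{2}}}{9}\right) \left(-195\right) = \left(-382 + \frac{\sqrt{3} \left(2 + 3 \left(-19\right) \left(-37\right)\right)^{\frac{3}{2}}}{9}\right) \left(-195\right) = \left(-382 + \frac{\sqrt{3} \left(2 + 2109\right)^{\frac{3}{2}}}{9}\right) \left(-195\right) = \left(-382 + \frac{\sqrt{3} \cdot 2111^{\frac{3}{2}}}{9}\right) \left(-195\right) = \left(-382 + \frac{\sqrt{3} \cdot 2111 \sqrt{2111}}{9}\right) \left(-195\right) = \left(-382 + \frac{2111 \sqrt{6333}}{9}\right) \left(-195\right) = 74490 - \frac{137215 \sqrt{6333}}{3}$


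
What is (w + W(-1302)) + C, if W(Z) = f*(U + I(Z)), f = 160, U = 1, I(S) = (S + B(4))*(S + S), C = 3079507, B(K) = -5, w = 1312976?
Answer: 548941123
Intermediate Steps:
I(S) = 2*S*(-5 + S) (I(S) = (S - 5)*(S + S) = (-5 + S)*(2*S) = 2*S*(-5 + S))
W(Z) = 160 + 320*Z*(-5 + Z) (W(Z) = 160*(1 + 2*Z*(-5 + Z)) = 160 + 320*Z*(-5 + Z))
(w + W(-1302)) + C = (1312976 + (160 + 320*(-1302)*(-5 - 1302))) + 3079507 = (1312976 + (160 + 320*(-1302)*(-1307))) + 3079507 = (1312976 + (160 + 544548480)) + 3079507 = (1312976 + 544548640) + 3079507 = 545861616 + 3079507 = 548941123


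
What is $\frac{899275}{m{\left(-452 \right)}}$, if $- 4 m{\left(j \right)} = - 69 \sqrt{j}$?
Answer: $- \frac{1798550 i \sqrt{113}}{7797} \approx - 2452.1 i$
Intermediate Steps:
$m{\left(j \right)} = \frac{69 \sqrt{j}}{4}$ ($m{\left(j \right)} = - \frac{\left(-69\right) \sqrt{j}}{4} = \frac{69 \sqrt{j}}{4}$)
$\frac{899275}{m{\left(-452 \right)}} = \frac{899275}{\frac{69}{4} \sqrt{-452}} = \frac{899275}{\frac{69}{4} \cdot 2 i \sqrt{113}} = \frac{899275}{\frac{69}{2} i \sqrt{113}} = 899275 \left(- \frac{2 i \sqrt{113}}{7797}\right) = - \frac{1798550 i \sqrt{113}}{7797}$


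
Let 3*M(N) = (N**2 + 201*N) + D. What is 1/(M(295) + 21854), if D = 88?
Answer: 3/211970 ≈ 1.4153e-5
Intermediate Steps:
M(N) = 88/3 + 67*N + N**2/3 (M(N) = ((N**2 + 201*N) + 88)/3 = (88 + N**2 + 201*N)/3 = 88/3 + 67*N + N**2/3)
1/(M(295) + 21854) = 1/((88/3 + 67*295 + (1/3)*295**2) + 21854) = 1/((88/3 + 19765 + (1/3)*87025) + 21854) = 1/((88/3 + 19765 + 87025/3) + 21854) = 1/(146408/3 + 21854) = 1/(211970/3) = 3/211970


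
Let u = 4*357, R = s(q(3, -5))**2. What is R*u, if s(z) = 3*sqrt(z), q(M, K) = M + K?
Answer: -25704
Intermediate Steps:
q(M, K) = K + M
R = -18 (R = (3*sqrt(-5 + 3))**2 = (3*sqrt(-2))**2 = (3*(I*sqrt(2)))**2 = (3*I*sqrt(2))**2 = -18)
u = 1428
R*u = -18*1428 = -25704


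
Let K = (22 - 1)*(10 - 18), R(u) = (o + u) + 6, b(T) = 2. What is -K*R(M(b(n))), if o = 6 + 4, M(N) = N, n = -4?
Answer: 3024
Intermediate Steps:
o = 10
R(u) = 16 + u (R(u) = (10 + u) + 6 = 16 + u)
K = -168 (K = 21*(-8) = -168)
-K*R(M(b(n))) = -(-168)*(16 + 2) = -(-168)*18 = -1*(-3024) = 3024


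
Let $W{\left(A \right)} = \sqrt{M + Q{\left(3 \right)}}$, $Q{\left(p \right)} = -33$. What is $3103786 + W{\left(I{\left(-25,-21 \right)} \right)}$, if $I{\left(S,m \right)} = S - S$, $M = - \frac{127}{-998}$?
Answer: $3103786 + \frac{i \sqrt{32741386}}{998} \approx 3.1038 \cdot 10^{6} + 5.7335 i$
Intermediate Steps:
$M = \frac{127}{998}$ ($M = \left(-127\right) \left(- \frac{1}{998}\right) = \frac{127}{998} \approx 0.12725$)
$I{\left(S,m \right)} = 0$
$W{\left(A \right)} = \frac{i \sqrt{32741386}}{998}$ ($W{\left(A \right)} = \sqrt{\frac{127}{998} - 33} = \sqrt{- \frac{32807}{998}} = \frac{i \sqrt{32741386}}{998}$)
$3103786 + W{\left(I{\left(-25,-21 \right)} \right)} = 3103786 + \frac{i \sqrt{32741386}}{998}$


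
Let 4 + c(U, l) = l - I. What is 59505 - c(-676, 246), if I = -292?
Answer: 58971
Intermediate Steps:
c(U, l) = 288 + l (c(U, l) = -4 + (l - 1*(-292)) = -4 + (l + 292) = -4 + (292 + l) = 288 + l)
59505 - c(-676, 246) = 59505 - (288 + 246) = 59505 - 1*534 = 59505 - 534 = 58971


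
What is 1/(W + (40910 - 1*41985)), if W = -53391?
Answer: -1/54466 ≈ -1.8360e-5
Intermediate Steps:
1/(W + (40910 - 1*41985)) = 1/(-53391 + (40910 - 1*41985)) = 1/(-53391 + (40910 - 41985)) = 1/(-53391 - 1075) = 1/(-54466) = -1/54466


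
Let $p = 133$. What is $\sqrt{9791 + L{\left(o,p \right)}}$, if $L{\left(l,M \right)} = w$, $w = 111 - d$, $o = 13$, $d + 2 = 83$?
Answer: $\sqrt{9821} \approx 99.101$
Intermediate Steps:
$d = 81$ ($d = -2 + 83 = 81$)
$w = 30$ ($w = 111 - 81 = 30$)
$L{\left(l,M \right)} = 30$
$\sqrt{9791 + L{\left(o,p \right)}} = \sqrt{9791 + 30} = \sqrt{9821}$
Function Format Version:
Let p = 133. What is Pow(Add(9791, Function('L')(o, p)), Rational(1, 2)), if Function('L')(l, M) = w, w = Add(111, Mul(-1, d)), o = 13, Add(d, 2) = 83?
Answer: Pow(9821, Rational(1, 2)) ≈ 99.101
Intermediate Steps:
d = 81 (d = Add(-2, 83) = 81)
w = 30 (w = Add(111, Mul(-1, 81)) = Add(111, -81) = 30)
Function('L')(l, M) = 30
Pow(Add(9791, Function('L')(o, p)), Rational(1, 2)) = Pow(Add(9791, 30), Rational(1, 2)) = Pow(9821, Rational(1, 2))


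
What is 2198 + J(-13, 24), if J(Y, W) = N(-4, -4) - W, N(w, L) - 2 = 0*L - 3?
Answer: 2173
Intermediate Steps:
N(w, L) = -1 (N(w, L) = 2 + (0*L - 3) = 2 + (0 - 3) = 2 - 3 = -1)
J(Y, W) = -1 - W
2198 + J(-13, 24) = 2198 + (-1 - 1*24) = 2198 + (-1 - 24) = 2198 - 25 = 2173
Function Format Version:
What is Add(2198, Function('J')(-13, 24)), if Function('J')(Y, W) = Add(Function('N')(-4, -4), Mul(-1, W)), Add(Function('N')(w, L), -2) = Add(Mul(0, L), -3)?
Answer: 2173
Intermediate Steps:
Function('N')(w, L) = -1 (Function('N')(w, L) = Add(2, Add(Mul(0, L), -3)) = Add(2, Add(0, -3)) = Add(2, -3) = -1)
Function('J')(Y, W) = Add(-1, Mul(-1, W))
Add(2198, Function('J')(-13, 24)) = Add(2198, Add(-1, Mul(-1, 24))) = Add(2198, Add(-1, -24)) = Add(2198, -25) = 2173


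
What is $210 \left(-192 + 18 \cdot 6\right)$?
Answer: $-17640$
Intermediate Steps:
$210 \left(-192 + 18 \cdot 6\right) = 210 \left(-192 + 108\right) = 210 \left(-84\right) = -17640$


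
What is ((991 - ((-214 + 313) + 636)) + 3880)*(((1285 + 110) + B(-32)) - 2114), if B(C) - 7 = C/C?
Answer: -2940696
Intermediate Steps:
B(C) = 8 (B(C) = 7 + C/C = 7 + 1 = 8)
((991 - ((-214 + 313) + 636)) + 3880)*(((1285 + 110) + B(-32)) - 2114) = ((991 - ((-214 + 313) + 636)) + 3880)*(((1285 + 110) + 8) - 2114) = ((991 - (99 + 636)) + 3880)*((1395 + 8) - 2114) = ((991 - 1*735) + 3880)*(1403 - 2114) = ((991 - 735) + 3880)*(-711) = (256 + 3880)*(-711) = 4136*(-711) = -2940696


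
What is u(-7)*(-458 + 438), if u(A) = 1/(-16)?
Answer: 5/4 ≈ 1.2500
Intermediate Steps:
u(A) = -1/16
u(-7)*(-458 + 438) = -(-458 + 438)/16 = -1/16*(-20) = 5/4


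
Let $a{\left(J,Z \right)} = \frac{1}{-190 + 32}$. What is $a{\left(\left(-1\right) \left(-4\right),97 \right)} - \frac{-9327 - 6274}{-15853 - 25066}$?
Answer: $- \frac{2505877}{6465202} \approx -0.38759$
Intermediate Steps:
$a{\left(J,Z \right)} = - \frac{1}{158}$ ($a{\left(J,Z \right)} = \frac{1}{-158} = - \frac{1}{158}$)
$a{\left(\left(-1\right) \left(-4\right),97 \right)} - \frac{-9327 - 6274}{-15853 - 25066} = - \frac{1}{158} - \frac{-9327 - 6274}{-15853 - 25066} = - \frac{1}{158} - - \frac{15601}{-40919} = - \frac{1}{158} - \left(-15601\right) \left(- \frac{1}{40919}\right) = - \frac{1}{158} - \frac{15601}{40919} = - \frac{2505877}{6465202}$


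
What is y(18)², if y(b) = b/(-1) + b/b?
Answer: 289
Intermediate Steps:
y(b) = 1 - b (y(b) = b*(-1) + 1 = -b + 1 = 1 - b)
y(18)² = (1 - 1*18)² = (1 - 18)² = (-17)² = 289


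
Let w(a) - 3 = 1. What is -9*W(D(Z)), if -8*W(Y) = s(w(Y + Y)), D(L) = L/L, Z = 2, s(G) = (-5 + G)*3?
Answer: -27/8 ≈ -3.3750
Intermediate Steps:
w(a) = 4 (w(a) = 3 + 1 = 4)
s(G) = -15 + 3*G
D(L) = 1
W(Y) = 3/8 (W(Y) = -(-15 + 3*4)/8 = -(-15 + 12)/8 = -⅛*(-3) = 3/8)
-9*W(D(Z)) = -9*3/8 = -27/8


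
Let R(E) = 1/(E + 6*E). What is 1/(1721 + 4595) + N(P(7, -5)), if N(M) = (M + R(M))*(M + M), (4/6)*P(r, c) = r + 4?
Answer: 24086073/44212 ≈ 544.79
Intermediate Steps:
P(r, c) = 6 + 3*r/2 (P(r, c) = 3*(r + 4)/2 = 3*(4 + r)/2 = 6 + 3*r/2)
R(E) = 1/(7*E)
N(M) = 2*M*(M + 1/(7*M)) (N(M) = (M + 1/(7*M))*(M + M) = (M + 1/(7*M))*(2*M) = 2*M*(M + 1/(7*M)))
1/(1721 + 4595) + N(P(7, -5)) = 1/(1721 + 4595) + (2/7 + 2*(6 + (3/2)*7)**2) = 1/6316 + (2/7 + 2*(6 + 21/2)**2) = 1/6316 + (2/7 + 2*(33/2)**2) = 1/6316 + (2/7 + 2*(1089/4)) = 1/6316 + (2/7 + 1089/2) = 1/6316 + 7627/14 = 24086073/44212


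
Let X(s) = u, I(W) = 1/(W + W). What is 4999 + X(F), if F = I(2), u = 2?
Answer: 5001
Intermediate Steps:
I(W) = 1/(2*W)
F = ¼ (F = (½)/2 = (½)*(½) = ¼ ≈ 0.25000)
X(s) = 2
4999 + X(F) = 4999 + 2 = 5001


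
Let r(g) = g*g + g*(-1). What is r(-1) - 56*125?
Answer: -6998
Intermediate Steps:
r(g) = g² - g
r(-1) - 56*125 = -(-1 - 1) - 56*125 = -1*(-2) - 7000 = 2 - 7000 = -6998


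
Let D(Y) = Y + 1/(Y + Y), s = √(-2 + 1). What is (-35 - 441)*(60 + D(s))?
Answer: -28560 - 238*I ≈ -28560.0 - 238.0*I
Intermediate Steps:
s = I (s = √(-1) = I ≈ 1.0*I)
D(Y) = Y + 1/(2*Y)
(-35 - 441)*(60 + D(s)) = (-35 - 441)*(60 + (I + 1/(2*I))) = -476*(60 + (I + (-I)/2)) = -476*(60 + (I - I/2)) = -476*(60 + I/2) = -28560 - 238*I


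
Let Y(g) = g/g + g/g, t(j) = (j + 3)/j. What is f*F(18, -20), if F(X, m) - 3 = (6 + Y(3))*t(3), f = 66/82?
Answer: 627/41 ≈ 15.293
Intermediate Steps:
t(j) = (3 + j)/j
Y(g) = 2 (Y(g) = 1 + 1 = 2)
f = 33/41 (f = 66*(1/82) = 33/41 ≈ 0.80488)
F(X, m) = 19 (F(X, m) = 3 + (6 + 2)*((3 + 3)/3) = 3 + 8*((⅓)*6) = 3 + 8*2 = 3 + 16 = 19)
f*F(18, -20) = (33/41)*19 = 627/41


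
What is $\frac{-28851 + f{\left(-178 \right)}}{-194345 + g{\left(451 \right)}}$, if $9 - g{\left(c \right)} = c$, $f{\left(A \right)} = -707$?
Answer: $\frac{29558}{194787} \approx 0.15175$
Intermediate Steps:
$g{\left(c \right)} = 9 - c$
$\frac{-28851 + f{\left(-178 \right)}}{-194345 + g{\left(451 \right)}} = \frac{-28851 - 707}{-194345 + \left(9 - 451\right)} = - \frac{29558}{-194345 + \left(9 - 451\right)} = - \frac{29558}{-194345 - 442} = - \frac{29558}{-194787} = \left(-29558\right) \left(- \frac{1}{194787}\right) = \frac{29558}{194787}$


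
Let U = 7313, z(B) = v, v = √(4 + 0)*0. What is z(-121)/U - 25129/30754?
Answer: -25129/30754 ≈ -0.81710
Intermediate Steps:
v = 0 (v = √4*0 = 2*0 = 0)
z(B) = 0
z(-121)/U - 25129/30754 = 0/7313 - 25129/30754 = 0*(1/7313) - 25129*1/30754 = 0 - 25129/30754 = -25129/30754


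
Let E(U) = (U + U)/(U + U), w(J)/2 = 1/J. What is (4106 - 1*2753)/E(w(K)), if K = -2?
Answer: 1353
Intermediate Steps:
w(J) = 2/J
E(U) = 1 (E(U) = (2*U)/((2*U)) = (2*U)*(1/(2*U)) = 1)
(4106 - 1*2753)/E(w(K)) = (4106 - 1*2753)/1 = (4106 - 2753)*1 = 1353*1 = 1353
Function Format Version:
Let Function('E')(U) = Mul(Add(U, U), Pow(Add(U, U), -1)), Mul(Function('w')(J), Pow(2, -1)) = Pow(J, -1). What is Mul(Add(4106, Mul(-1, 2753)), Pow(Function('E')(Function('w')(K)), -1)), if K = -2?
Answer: 1353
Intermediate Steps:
Function('w')(J) = Mul(2, Pow(J, -1))
Function('E')(U) = 1 (Function('E')(U) = Mul(Mul(2, U), Pow(Mul(2, U), -1)) = Mul(Mul(2, U), Mul(Rational(1, 2), Pow(U, -1))) = 1)
Mul(Add(4106, Mul(-1, 2753)), Pow(Function('E')(Function('w')(K)), -1)) = Mul(Add(4106, Mul(-1, 2753)), Pow(1, -1)) = Mul(Add(4106, -2753), 1) = Mul(1353, 1) = 1353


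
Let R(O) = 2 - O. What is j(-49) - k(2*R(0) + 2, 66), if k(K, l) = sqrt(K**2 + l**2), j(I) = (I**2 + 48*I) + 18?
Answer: 67 - 6*sqrt(122) ≈ 0.72783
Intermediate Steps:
j(I) = 18 + I**2 + 48*I
j(-49) - k(2*R(0) + 2, 66) = (18 + (-49)**2 + 48*(-49)) - sqrt((2*(2 - 1*0) + 2)**2 + 66**2) = (18 + 2401 - 2352) - sqrt((2*(2 + 0) + 2)**2 + 4356) = 67 - sqrt((2*2 + 2)**2 + 4356) = 67 - sqrt((4 + 2)**2 + 4356) = 67 - sqrt(6**2 + 4356) = 67 - sqrt(36 + 4356) = 67 - sqrt(4392) = 67 - 6*sqrt(122)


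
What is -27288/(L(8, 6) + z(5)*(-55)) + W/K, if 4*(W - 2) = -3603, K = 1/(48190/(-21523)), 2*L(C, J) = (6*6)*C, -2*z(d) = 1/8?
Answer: 185545949507/101545514 ≈ 1827.2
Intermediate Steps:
z(d) = -1/16 (z(d) = -1/2/8 = -1/2*1/8 = -1/16)
L(C, J) = 18*C (L(C, J) = ((6*6)*C)/2 = (36*C)/2 = 18*C)
K = -21523/48190 (K = 1/(48190*(-1/21523)) = 1/(-48190/21523) = -21523/48190 ≈ -0.44663)
W = -3595/4 (W = 2 + (1/4)*(-3603) = 2 - 3603/4 = -3595/4 ≈ -898.75)
-27288/(L(8, 6) + z(5)*(-55)) + W/K = -27288/(18*8 - 1/16*(-55)) - 3595/(4*(-21523/48190)) = -27288/(144 + 55/16) - 3595/4*(-48190/21523) = -27288/2359/16 + 86621525/43046 = -27288*16/2359 + 86621525/43046 = -436608/2359 + 86621525/43046 = 185545949507/101545514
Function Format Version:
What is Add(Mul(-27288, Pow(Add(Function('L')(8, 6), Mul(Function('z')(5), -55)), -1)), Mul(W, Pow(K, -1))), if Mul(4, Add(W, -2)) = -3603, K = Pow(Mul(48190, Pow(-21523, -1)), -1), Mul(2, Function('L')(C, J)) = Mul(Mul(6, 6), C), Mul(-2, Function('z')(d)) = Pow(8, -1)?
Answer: Rational(185545949507, 101545514) ≈ 1827.2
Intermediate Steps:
Function('z')(d) = Rational(-1, 16) (Function('z')(d) = Mul(Rational(-1, 2), Pow(8, -1)) = Mul(Rational(-1, 2), Rational(1, 8)) = Rational(-1, 16))
Function('L')(C, J) = Mul(18, C) (Function('L')(C, J) = Mul(Rational(1, 2), Mul(Mul(6, 6), C)) = Mul(Rational(1, 2), Mul(36, C)) = Mul(18, C))
K = Rational(-21523, 48190) (K = Pow(Mul(48190, Rational(-1, 21523)), -1) = Pow(Rational(-48190, 21523), -1) = Rational(-21523, 48190) ≈ -0.44663)
W = Rational(-3595, 4) (W = Add(2, Mul(Rational(1, 4), -3603)) = Add(2, Rational(-3603, 4)) = Rational(-3595, 4) ≈ -898.75)
Add(Mul(-27288, Pow(Add(Function('L')(8, 6), Mul(Function('z')(5), -55)), -1)), Mul(W, Pow(K, -1))) = Add(Mul(-27288, Pow(Add(Mul(18, 8), Mul(Rational(-1, 16), -55)), -1)), Mul(Rational(-3595, 4), Pow(Rational(-21523, 48190), -1))) = Add(Mul(-27288, Pow(Add(144, Rational(55, 16)), -1)), Mul(Rational(-3595, 4), Rational(-48190, 21523))) = Add(Mul(-27288, Pow(Rational(2359, 16), -1)), Rational(86621525, 43046)) = Add(Mul(-27288, Rational(16, 2359)), Rational(86621525, 43046)) = Add(Rational(-436608, 2359), Rational(86621525, 43046)) = Rational(185545949507, 101545514)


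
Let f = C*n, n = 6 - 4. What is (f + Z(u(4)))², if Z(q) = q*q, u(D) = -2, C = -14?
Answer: 576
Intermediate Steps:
Z(q) = q²
n = 2
f = -28 (f = -14*2 = -28)
(f + Z(u(4)))² = (-28 + (-2)²)² = (-28 + 4)² = (-24)² = 576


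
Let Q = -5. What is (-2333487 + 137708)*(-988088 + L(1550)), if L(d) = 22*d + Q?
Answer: 2094757795547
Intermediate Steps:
L(d) = -5 + 22*d (L(d) = 22*d - 5 = -5 + 22*d)
(-2333487 + 137708)*(-988088 + L(1550)) = (-2333487 + 137708)*(-988088 + (-5 + 22*1550)) = -2195779*(-988088 + (-5 + 34100)) = -2195779*(-988088 + 34095) = -2195779*(-953993) = 2094757795547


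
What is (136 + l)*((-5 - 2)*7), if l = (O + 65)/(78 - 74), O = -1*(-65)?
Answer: -16513/2 ≈ -8256.5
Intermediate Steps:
O = 65
l = 65/2 (l = (65 + 65)/(78 - 74) = 130/4 = 130*(¼) = 65/2 ≈ 32.500)
(136 + l)*((-5 - 2)*7) = (136 + 65/2)*((-5 - 2)*7) = 337*(-7*7)/2 = (337/2)*(-49) = -16513/2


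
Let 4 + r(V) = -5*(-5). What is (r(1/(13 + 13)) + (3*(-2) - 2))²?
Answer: 169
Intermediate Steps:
r(V) = 21 (r(V) = -4 - 5*(-5) = -4 + 25 = 21)
(r(1/(13 + 13)) + (3*(-2) - 2))² = (21 + (3*(-2) - 2))² = (21 + (-6 - 2))² = (21 - 8)² = 13² = 169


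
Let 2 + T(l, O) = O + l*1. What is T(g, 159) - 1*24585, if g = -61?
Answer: -24489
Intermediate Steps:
T(l, O) = -2 + O + l (T(l, O) = -2 + (O + l*1) = -2 + (O + l) = -2 + O + l)
T(g, 159) - 1*24585 = (-2 + 159 - 61) - 1*24585 = 96 - 24585 = -24489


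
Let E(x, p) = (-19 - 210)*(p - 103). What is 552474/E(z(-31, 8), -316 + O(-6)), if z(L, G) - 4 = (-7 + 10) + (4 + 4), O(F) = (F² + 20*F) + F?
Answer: 552474/116561 ≈ 4.7398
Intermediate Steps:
O(F) = F² + 21*F
z(L, G) = 15 (z(L, G) = 4 + ((-7 + 10) + (4 + 4)) = 4 + (3 + 8) = 4 + 11 = 15)
E(x, p) = 23587 - 229*p (E(x, p) = -229*(-103 + p) = 23587 - 229*p)
552474/E(z(-31, 8), -316 + O(-6)) = 552474/(23587 - 229*(-316 - 6*(21 - 6))) = 552474/(23587 - 229*(-316 - 6*15)) = 552474/(23587 - 229*(-316 - 90)) = 552474/(23587 - 229*(-406)) = 552474/(23587 + 92974) = 552474/116561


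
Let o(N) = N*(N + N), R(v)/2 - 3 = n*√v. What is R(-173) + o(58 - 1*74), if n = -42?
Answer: 518 - 84*I*√173 ≈ 518.0 - 1104.8*I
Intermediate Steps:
R(v) = 6 - 84*√v (R(v) = 6 + 2*(-42*√v) = 6 - 84*√v)
o(N) = 2*N² (o(N) = N*(2*N) = 2*N²)
R(-173) + o(58 - 1*74) = (6 - 84*I*√173) + 2*(58 - 1*74)² = (6 - 84*I*√173) + 2*(58 - 74)² = (6 - 84*I*√173) + 2*(-16)² = (6 - 84*I*√173) + 2*256 = (6 - 84*I*√173) + 512 = 518 - 84*I*√173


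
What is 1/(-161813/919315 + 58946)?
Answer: 919315/54189780177 ≈ 1.6965e-5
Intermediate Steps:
1/(-161813/919315 + 58946) = 1/(54189780177/919315) = 919315/54189780177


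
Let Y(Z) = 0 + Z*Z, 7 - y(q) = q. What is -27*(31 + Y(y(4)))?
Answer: -1080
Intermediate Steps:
y(q) = 7 - q
Y(Z) = Z² (Y(Z) = 0 + Z² = Z²)
-27*(31 + Y(y(4))) = -27*(31 + (7 - 1*4)²) = -27*(31 + (7 - 4)²) = -27*(31 + 3²) = -27*(31 + 9) = -27*40 = -1080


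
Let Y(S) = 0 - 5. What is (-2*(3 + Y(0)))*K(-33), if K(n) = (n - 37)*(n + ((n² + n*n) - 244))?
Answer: -532280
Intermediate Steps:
Y(S) = -5
K(n) = (-37 + n)*(-244 + n + 2*n²) (K(n) = (-37 + n)*(n + ((n² + n²) - 244)) = (-37 + n)*(n + (2*n² - 244)) = (-37 + n)*(n + (-244 + 2*n²)) = (-37 + n)*(-244 + n + 2*n²))
(-2*(3 + Y(0)))*K(-33) = (-2*(3 - 5))*(9028 - 281*(-33) - 73*(-33)² + 2*(-33)³) = (-2*(-2))*(9028 + 9273 - 73*1089 + 2*(-35937)) = 4*(9028 + 9273 - 79497 - 71874) = 4*(-133070) = -532280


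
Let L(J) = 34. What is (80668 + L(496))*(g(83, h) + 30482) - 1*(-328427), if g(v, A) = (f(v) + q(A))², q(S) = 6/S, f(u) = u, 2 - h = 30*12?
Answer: 96636244554263/32041 ≈ 3.0160e+9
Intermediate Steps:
h = -358 (h = 2 - 30*12 = 2 - 1*360 = 2 - 360 = -358)
g(v, A) = (v + 6/A)²
(80668 + L(496))*(g(83, h) + 30482) - 1*(-328427) = (80668 + 34)*((6 - 358*83)²/(-358)² + 30482) - 1*(-328427) = 80702*((6 - 29714)²/128164 + 30482) + 328427 = 80702*((1/128164)*(-29708)² + 30482) + 328427 = 80702*((1/128164)*882565264 + 30482) + 328427 = 80702*(220641316/32041 + 30482) + 328427 = 80702*(1197315078/32041) + 328427 = 96625721424756/32041 + 328427 = 96636244554263/32041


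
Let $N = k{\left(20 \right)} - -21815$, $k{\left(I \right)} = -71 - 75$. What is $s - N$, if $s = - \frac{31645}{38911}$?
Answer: $- \frac{843194104}{38911} \approx -21670.0$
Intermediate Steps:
$k{\left(I \right)} = -146$
$s = - \frac{31645}{38911}$ ($s = \left(-31645\right) \frac{1}{38911} = - \frac{31645}{38911} \approx -0.81327$)
$N = 21669$ ($N = -146 - -21815 = -146 + 21815 = 21669$)
$s - N = - \frac{31645}{38911} - 21669 = - \frac{843194104}{38911}$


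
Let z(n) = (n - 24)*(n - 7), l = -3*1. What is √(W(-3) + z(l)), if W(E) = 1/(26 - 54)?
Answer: √52913/14 ≈ 16.431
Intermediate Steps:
W(E) = -1/28 (W(E) = 1/(-28) = -1/28)
l = -3
z(n) = (-24 + n)*(-7 + n)
√(W(-3) + z(l)) = √(-1/28 + (168 + (-3)² - 31*(-3))) = √(-1/28 + (168 + 9 + 93)) = √(-1/28 + 270) = √(7559/28) = √52913/14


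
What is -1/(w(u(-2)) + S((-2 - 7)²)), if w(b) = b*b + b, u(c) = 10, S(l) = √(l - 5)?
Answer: -55/6012 + √19/6012 ≈ -0.0084233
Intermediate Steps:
S(l) = √(-5 + l)
w(b) = b + b² (w(b) = b² + b = b + b²)
-1/(w(u(-2)) + S((-2 - 7)²)) = -1/(10*(1 + 10) + √(-5 + (-2 - 7)²)) = -1/(10*11 + √(-5 + (-9)²)) = -1/(110 + √(-5 + 81)) = -1/(110 + √76) = -1/(110 + 2*√19)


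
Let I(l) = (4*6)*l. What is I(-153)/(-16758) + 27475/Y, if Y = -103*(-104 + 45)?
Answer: 26818933/5657687 ≈ 4.7403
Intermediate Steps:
I(l) = 24*l
Y = 6077 (Y = -103*(-59) = 6077)
I(-153)/(-16758) + 27475/Y = (24*(-153))/(-16758) + 27475/6077 = -3672*(-1/16758) + 27475*(1/6077) = 204/931 + 27475/6077 = 26818933/5657687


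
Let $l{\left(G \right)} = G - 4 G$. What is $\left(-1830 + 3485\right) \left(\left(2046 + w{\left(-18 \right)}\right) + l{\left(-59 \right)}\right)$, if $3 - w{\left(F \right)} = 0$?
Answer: $3684030$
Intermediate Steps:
$l{\left(G \right)} = - 3 G$
$w{\left(F \right)} = 3$ ($w{\left(F \right)} = 3 - 0 = 3 + 0 = 3$)
$\left(-1830 + 3485\right) \left(\left(2046 + w{\left(-18 \right)}\right) + l{\left(-59 \right)}\right) = \left(-1830 + 3485\right) \left(\left(2046 + 3\right) - -177\right) = 1655 \left(2049 + 177\right) = 1655 \cdot 2226 = 3684030$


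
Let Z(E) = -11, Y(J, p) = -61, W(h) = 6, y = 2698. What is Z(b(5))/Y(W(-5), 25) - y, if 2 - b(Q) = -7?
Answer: -164567/61 ≈ -2697.8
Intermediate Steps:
b(Q) = 9 (b(Q) = 2 - 1*(-7) = 2 + 7 = 9)
Z(b(5))/Y(W(-5), 25) - y = -11/(-61) - 1*2698 = -11*(-1/61) - 2698 = 11/61 - 2698 = -164567/61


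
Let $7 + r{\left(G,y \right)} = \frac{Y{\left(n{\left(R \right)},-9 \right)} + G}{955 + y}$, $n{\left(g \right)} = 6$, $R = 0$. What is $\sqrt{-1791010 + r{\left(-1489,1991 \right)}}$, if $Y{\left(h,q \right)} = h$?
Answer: $\frac{i \sqrt{15544090466490}}{2946} \approx 1338.3 i$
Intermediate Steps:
$r{\left(G,y \right)} = -7 + \frac{6 + G}{955 + y}$
$\sqrt{-1791010 + r{\left(-1489,1991 \right)}} = \sqrt{-1791010 + \frac{-6679 - 1489 - 13937}{955 + 1991}} = \sqrt{-1791010 + \frac{-6679 - 1489 - 13937}{2946}} = \sqrt{-1791010 + \frac{1}{2946} \left(-22105\right)} = \sqrt{-1791010 - \frac{22105}{2946}} = \sqrt{- \frac{5276337565}{2946}} = \frac{i \sqrt{15544090466490}}{2946}$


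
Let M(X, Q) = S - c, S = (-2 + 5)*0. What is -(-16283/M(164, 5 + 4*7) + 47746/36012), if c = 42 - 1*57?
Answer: 32537067/30010 ≈ 1084.2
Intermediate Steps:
S = 0 (S = 3*0 = 0)
c = -15 (c = 42 - 57 = -15)
M(X, Q) = 15 (M(X, Q) = 0 - 1*(-15) = 0 + 15 = 15)
-(-16283/M(164, 5 + 4*7) + 47746/36012) = -(-16283/15 + 47746/36012) = -(-16283*1/15 + 47746*(1/36012)) = -(-16283/15 + 23873/18006) = -1*(-32537067/30010) = 32537067/30010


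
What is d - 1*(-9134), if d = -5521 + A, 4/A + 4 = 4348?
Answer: 3923719/1086 ≈ 3613.0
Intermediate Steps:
A = 1/1086 (A = 4/(-4 + 4348) = 4/4344 = 4*(1/4344) = 1/1086 ≈ 0.00092081)
d = -5995805/1086 (d = -5521 + 1/1086 = -5995805/1086 ≈ -5521.0)
d - 1*(-9134) = -5995805/1086 - 1*(-9134) = -5995805/1086 + 9134 = 3923719/1086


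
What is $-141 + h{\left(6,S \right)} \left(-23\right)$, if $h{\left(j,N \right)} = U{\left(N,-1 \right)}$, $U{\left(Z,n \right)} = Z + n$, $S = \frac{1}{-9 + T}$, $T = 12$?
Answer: $- \frac{377}{3} \approx -125.67$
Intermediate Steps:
$S = \frac{1}{3}$ ($S = \frac{1}{-9 + 12} = \frac{1}{3} \approx 0.33333$)
$h{\left(j,N \right)} = -1 + N$ ($h{\left(j,N \right)} = N - 1 = -1 + N$)
$-141 + h{\left(6,S \right)} \left(-23\right) = -141 + \left(-1 + \frac{1}{3}\right) \left(-23\right) = -141 - - \frac{46}{3} = -141 + \frac{46}{3} = - \frac{377}{3}$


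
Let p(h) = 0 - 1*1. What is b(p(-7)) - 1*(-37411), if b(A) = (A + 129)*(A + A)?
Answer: 37155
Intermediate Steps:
p(h) = -1 (p(h) = 0 - 1 = -1)
b(A) = 2*A*(129 + A) (b(A) = (129 + A)*(2*A) = 2*A*(129 + A))
b(p(-7)) - 1*(-37411) = 2*(-1)*(129 - 1) - 1*(-37411) = 2*(-1)*128 + 37411 = -256 + 37411 = 37155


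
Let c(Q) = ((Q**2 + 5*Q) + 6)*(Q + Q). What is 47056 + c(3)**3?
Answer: 5879056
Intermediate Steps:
c(Q) = 2*Q*(6 + Q**2 + 5*Q) (c(Q) = (6 + Q**2 + 5*Q)*(2*Q) = 2*Q*(6 + Q**2 + 5*Q))
47056 + c(3)**3 = 47056 + (2*3*(6 + 3**2 + 5*3))**3 = 47056 + (2*3*(6 + 9 + 15))**3 = 47056 + (2*3*30)**3 = 47056 + 180**3 = 47056 + 5832000 = 5879056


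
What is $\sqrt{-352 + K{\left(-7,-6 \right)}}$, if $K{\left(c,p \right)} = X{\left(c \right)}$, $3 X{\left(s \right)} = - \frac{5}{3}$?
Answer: $\frac{i \sqrt{3173}}{3} \approx 18.776 i$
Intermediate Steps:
$X{\left(s \right)} = - \frac{5}{9}$ ($X{\left(s \right)} = \frac{\left(-5\right) \frac{1}{3}}{3} = \frac{1}{3} \left(- \frac{5}{3}\right) = - \frac{5}{9}$)
$K{\left(c,p \right)} = - \frac{5}{9}$
$\sqrt{-352 + K{\left(-7,-6 \right)}} = \sqrt{-352 - \frac{5}{9}} = \sqrt{- \frac{3173}{9}} = \frac{i \sqrt{3173}}{3}$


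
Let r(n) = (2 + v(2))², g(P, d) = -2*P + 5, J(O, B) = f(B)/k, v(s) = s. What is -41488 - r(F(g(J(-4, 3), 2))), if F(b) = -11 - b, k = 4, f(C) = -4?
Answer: -41504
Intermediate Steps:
J(O, B) = -1 (J(O, B) = -4/4 = -4*¼ = -1)
g(P, d) = 5 - 2*P
r(n) = 16 (r(n) = (2 + 2)² = 4² = 16)
-41488 - r(F(g(J(-4, 3), 2))) = -41488 - 1*16 = -41488 - 16 = -41504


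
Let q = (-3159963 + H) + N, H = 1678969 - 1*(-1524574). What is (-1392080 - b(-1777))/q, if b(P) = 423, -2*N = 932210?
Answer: 1392503/422525 ≈ 3.2957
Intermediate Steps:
N = -466105 (N = -½*932210 = -466105)
H = 3203543 (H = 1678969 + 1524574 = 3203543)
q = -422525 (q = (-3159963 + 3203543) - 466105 = 43580 - 466105 = -422525)
(-1392080 - b(-1777))/q = (-1392080 - 1*423)/(-422525) = (-1392080 - 423)*(-1/422525) = -1392503*(-1/422525) = 1392503/422525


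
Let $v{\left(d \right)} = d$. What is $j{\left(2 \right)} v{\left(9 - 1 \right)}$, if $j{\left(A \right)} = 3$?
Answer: $24$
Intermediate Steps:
$j{\left(2 \right)} v{\left(9 - 1 \right)} = 3 \left(9 - 1\right) = 3 \cdot 8 = 24$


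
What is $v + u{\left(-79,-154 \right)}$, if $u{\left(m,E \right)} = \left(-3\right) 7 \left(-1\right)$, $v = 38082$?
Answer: $38103$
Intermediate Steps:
$u{\left(m,E \right)} = 21$ ($u{\left(m,E \right)} = \left(-21\right) \left(-1\right) = 21$)
$v + u{\left(-79,-154 \right)} = 38082 + 21 = 38103$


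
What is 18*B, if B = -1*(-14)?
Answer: 252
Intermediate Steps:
B = 14
18*B = 18*14 = 252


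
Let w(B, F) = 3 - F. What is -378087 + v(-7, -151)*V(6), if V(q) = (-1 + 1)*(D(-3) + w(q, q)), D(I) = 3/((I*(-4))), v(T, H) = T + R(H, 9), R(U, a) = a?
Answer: -378087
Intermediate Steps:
v(T, H) = 9 + T (v(T, H) = T + 9 = 9 + T)
D(I) = -3/(4*I) (D(I) = 3/((-4*I)) = 3*(-1/(4*I)) = -3/(4*I))
V(q) = 0 (V(q) = (-1 + 1)*(-3/4/(-3) + (3 - q)) = 0*(-3/4*(-1/3) + (3 - q)) = 0*(1/4 + (3 - q)) = 0*(13/4 - q) = 0)
-378087 + v(-7, -151)*V(6) = -378087 + (9 - 7)*0 = -378087 + 2*0 = -378087 + 0 = -378087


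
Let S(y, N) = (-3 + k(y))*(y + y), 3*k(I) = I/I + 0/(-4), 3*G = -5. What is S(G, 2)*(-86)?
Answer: -6880/9 ≈ -764.44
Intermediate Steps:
G = -5/3 (G = (1/3)*(-5) = -5/3 ≈ -1.6667)
k(I) = 1/3 (k(I) = (I/I + 0/(-4))/3 = (1 + 0*(-1/4))/3 = (1 + 0)/3 = (1/3)*1 = 1/3)
S(y, N) = -16*y/3 (S(y, N) = (-3 + 1/3)*(y + y) = -16*y/3)
S(G, 2)*(-86) = -16/3*(-5/3)*(-86) = (80/9)*(-86) = -6880/9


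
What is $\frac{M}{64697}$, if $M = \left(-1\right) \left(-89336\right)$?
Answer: $\frac{89336}{64697} \approx 1.3808$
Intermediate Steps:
$M = 89336$
$\frac{M}{64697} = \frac{89336}{64697}$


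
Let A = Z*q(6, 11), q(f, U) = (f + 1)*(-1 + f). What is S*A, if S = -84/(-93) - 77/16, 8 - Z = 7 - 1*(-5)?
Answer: 67865/124 ≈ 547.30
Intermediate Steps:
Z = -4 (Z = 8 - (7 - 1*(-5)) = 8 - (7 + 5) = 8 - 1*12 = 8 - 12 = -4)
q(f, U) = (1 + f)*(-1 + f)
S = -1939/496 (S = -84*(-1/93) - 77*1/16 = 28/31 - 77/16 = -1939/496 ≈ -3.9093)
A = -140 (A = -4*(-1 + 6²) = -4*(-1 + 36) = -4*35 = -140)
S*A = -1939/496*(-140) = 67865/124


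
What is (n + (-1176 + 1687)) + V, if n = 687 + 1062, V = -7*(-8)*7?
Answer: 2652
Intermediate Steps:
V = 392 (V = 56*7 = 392)
n = 1749
(n + (-1176 + 1687)) + V = (1749 + (-1176 + 1687)) + 392 = (1749 + 511) + 392 = 2260 + 392 = 2652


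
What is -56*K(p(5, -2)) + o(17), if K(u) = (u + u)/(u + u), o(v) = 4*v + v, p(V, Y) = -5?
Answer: 29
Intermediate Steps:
o(v) = 5*v
K(u) = 1 (K(u) = (2*u)/((2*u)) = (2*u)*(1/(2*u)) = 1)
-56*K(p(5, -2)) + o(17) = -56*1 + 5*17 = -56 + 85 = 29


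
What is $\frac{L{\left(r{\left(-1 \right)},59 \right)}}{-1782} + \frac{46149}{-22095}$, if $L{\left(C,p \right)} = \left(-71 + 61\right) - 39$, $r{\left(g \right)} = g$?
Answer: $- \frac{9017207}{4374810} \approx -2.0612$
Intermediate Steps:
$L{\left(C,p \right)} = -49$ ($L{\left(C,p \right)} = -10 - 39 = -49$)
$\frac{L{\left(r{\left(-1 \right)},59 \right)}}{-1782} + \frac{46149}{-22095} = - \frac{49}{-1782} + \frac{46149}{-22095} = \left(-49\right) \left(- \frac{1}{1782}\right) + 46149 \left(- \frac{1}{22095}\right) = \frac{49}{1782} - \frac{15383}{7365} = - \frac{9017207}{4374810}$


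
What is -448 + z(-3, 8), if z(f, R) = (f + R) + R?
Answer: -435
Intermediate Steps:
z(f, R) = f + 2*R (z(f, R) = (R + f) + R = f + 2*R)
-448 + z(-3, 8) = -448 + (-3 + 2*8) = -448 + (-3 + 16) = -448 + 13 = -435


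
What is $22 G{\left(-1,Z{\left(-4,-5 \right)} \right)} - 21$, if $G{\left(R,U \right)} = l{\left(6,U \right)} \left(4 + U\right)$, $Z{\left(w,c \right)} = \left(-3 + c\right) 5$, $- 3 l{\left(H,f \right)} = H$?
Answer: $1563$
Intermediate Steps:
$l{\left(H,f \right)} = - \frac{H}{3}$
$Z{\left(w,c \right)} = -15 + 5 c$
$G{\left(R,U \right)} = -8 - 2 U$ ($G{\left(R,U \right)} = \left(- \frac{1}{3}\right) 6 \left(4 + U\right) = - 2 \left(4 + U\right) = -8 - 2 U$)
$22 G{\left(-1,Z{\left(-4,-5 \right)} \right)} - 21 = 22 \left(-8 - 2 \left(-15 + 5 \left(-5\right)\right)\right) - 21 = 22 \left(-8 - 2 \left(-15 - 25\right)\right) - 21 = 22 \left(-8 - -80\right) - 21 = 22 \left(-8 + 80\right) - 21 = 22 \cdot 72 - 21 = 1584 - 21 = 1563$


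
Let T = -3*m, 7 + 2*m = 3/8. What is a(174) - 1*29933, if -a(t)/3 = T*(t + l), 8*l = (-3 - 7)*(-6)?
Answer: -1131007/32 ≈ -35344.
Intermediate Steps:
l = 15/2 (l = ((-3 - 7)*(-6))/8 = (-10*(-6))/8 = (⅛)*60 = 15/2 ≈ 7.5000)
m = -53/16 (m = -7/2 + (3/8)/2 = -7/2 + (3*(⅛))/2 = -7/2 + (½)*(3/8) = -7/2 + 3/16 = -53/16 ≈ -3.3125)
T = 159/16 (T = -3*(-53/16) = 159/16 ≈ 9.9375)
a(t) = -7155/32 - 477*t/16 (a(t) = -477*(t + 15/2)/16 = -477*(15/2 + t)/16 = -3*(2385/32 + 159*t/16) = -7155/32 - 477*t/16)
a(174) - 1*29933 = (-7155/32 - 477/16*174) - 1*29933 = (-7155/32 - 41499/8) - 29933 = -173151/32 - 29933 = -1131007/32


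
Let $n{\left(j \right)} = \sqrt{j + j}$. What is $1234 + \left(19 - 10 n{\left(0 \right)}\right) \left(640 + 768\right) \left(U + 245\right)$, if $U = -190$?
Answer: $1472594$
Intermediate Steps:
$n{\left(j \right)} = \sqrt{2} \sqrt{j}$ ($n{\left(j \right)} = \sqrt{2 j} = \sqrt{2} \sqrt{j}$)
$1234 + \left(19 - 10 n{\left(0 \right)}\right) \left(640 + 768\right) \left(U + 245\right) = 1234 + \left(19 - 10 \sqrt{2} \sqrt{0}\right) \left(640 + 768\right) \left(-190 + 245\right) = 1234 + \left(19 - 10 \sqrt{2} \cdot 0\right) 1408 \cdot 55 = 1234 + \left(19 - 0\right) 77440 = 1234 + \left(19 + 0\right) 77440 = 1234 + 19 \cdot 77440 = 1234 + 1471360 = 1472594$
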